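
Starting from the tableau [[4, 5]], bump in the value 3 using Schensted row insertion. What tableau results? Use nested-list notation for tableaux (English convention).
[[3, 5], [4]]

In row 1, 3 replaces 4 (the leftmost entry greater than 3); 4 is bumped to row 2. 4 starts a new row 2. The new tableau is [[3, 5], [4]].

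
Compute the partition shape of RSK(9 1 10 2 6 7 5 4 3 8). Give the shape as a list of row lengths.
[5, 2, 1, 1, 1]

RSK row insertion gives P = [[1, 2, 3, 7, 8], [4, 10], [5], [6], [9]], which has shape [5, 2, 1, 1, 1].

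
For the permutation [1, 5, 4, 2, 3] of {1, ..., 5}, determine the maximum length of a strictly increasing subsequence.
3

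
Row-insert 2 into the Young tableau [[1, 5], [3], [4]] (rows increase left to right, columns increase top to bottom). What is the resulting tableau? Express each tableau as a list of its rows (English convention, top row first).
[[1, 2], [3, 5], [4]]

In row 1, 2 replaces 5 (the leftmost entry greater than 2); 5 is bumped to row 2. 5 is appended to row 2. The new tableau is [[1, 2], [3, 5], [4]].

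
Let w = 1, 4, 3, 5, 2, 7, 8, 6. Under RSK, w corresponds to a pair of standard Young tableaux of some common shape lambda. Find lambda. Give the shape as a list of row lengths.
[5, 2, 1]

Row-insert each entry into an empty tableau.

After inserting 1: P = [[1]].
After inserting 4: P = [[1, 4]].
After inserting 3: P = [[1, 3], [4]].
After inserting 5: P = [[1, 3, 5], [4]].
After inserting 2: P = [[1, 2, 5], [3], [4]].
After inserting 7: P = [[1, 2, 5, 7], [3], [4]].
After inserting 8: P = [[1, 2, 5, 7, 8], [3], [4]].
After inserting 6: P = [[1, 2, 5, 6, 8], [3, 7], [4]].

The final insertion tableau P = [[1, 2, 5, 6, 8], [3, 7], [4]] has shape [5, 2, 1].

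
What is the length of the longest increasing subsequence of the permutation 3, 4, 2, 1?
2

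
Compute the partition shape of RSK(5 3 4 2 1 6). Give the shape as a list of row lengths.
RSK row insertion gives P = [[1, 4, 6], [2], [3], [5]], which has shape [3, 1, 1, 1].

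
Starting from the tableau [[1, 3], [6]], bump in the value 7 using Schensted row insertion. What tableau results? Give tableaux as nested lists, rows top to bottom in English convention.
7 is larger than every entry of row 1, so it is appended to row 1. The new tableau is [[1, 3, 7], [6]].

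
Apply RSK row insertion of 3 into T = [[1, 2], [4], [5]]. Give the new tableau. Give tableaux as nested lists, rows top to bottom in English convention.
[[1, 2, 3], [4], [5]]

3 is larger than every entry of row 1, so it is appended to row 1. The new tableau is [[1, 2, 3], [4], [5]].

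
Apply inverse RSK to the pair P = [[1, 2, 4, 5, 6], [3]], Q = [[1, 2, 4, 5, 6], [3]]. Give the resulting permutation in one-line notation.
1 3 2 4 5 6

Reverse RSK: for i = n, n-1, ..., 1, locate i in Q, remove the corresponding corner cell from P, and reverse-bump its entry up through P; the value ejected from row 1 is w(i).

So w = 1 3 2 4 5 6.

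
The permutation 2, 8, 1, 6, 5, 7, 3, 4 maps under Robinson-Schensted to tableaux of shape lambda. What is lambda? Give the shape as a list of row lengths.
Row-insert each entry into an empty tableau.

After inserting 2: P = [[2]].
After inserting 8: P = [[2, 8]].
After inserting 1: P = [[1, 8], [2]].
After inserting 6: P = [[1, 6], [2, 8]].
After inserting 5: P = [[1, 5], [2, 6], [8]].
After inserting 7: P = [[1, 5, 7], [2, 6], [8]].
After inserting 3: P = [[1, 3, 7], [2, 5], [6], [8]].
After inserting 4: P = [[1, 3, 4], [2, 5, 7], [6], [8]].

The final insertion tableau P = [[1, 3, 4], [2, 5, 7], [6], [8]] has shape [3, 3, 1, 1].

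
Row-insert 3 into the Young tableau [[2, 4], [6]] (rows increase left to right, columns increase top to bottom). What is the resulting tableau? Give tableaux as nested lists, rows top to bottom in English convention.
In row 1, 3 replaces 4 (the leftmost entry greater than 3); 4 is bumped to row 2. In row 2, 4 replaces 6 (the leftmost entry greater than 4); 6 is bumped to row 3. 6 starts a new row 3. The new tableau is [[2, 3], [4], [6]].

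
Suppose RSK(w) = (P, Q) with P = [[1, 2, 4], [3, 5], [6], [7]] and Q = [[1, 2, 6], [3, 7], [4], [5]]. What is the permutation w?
Reverse the RSK construction: for i from n down to 1, find the cell of Q containing i, remove the entry at that cell from P, and reverse-bump it up through P; the value ejected from row 1 is w(i).

Step i=7: Q has 7 at row 2, column 2; remove 5 from row 2 of P and reverse-bump: 5 enters row 1 and ejects 4. So w(7) = 4. P is now [[1, 2, 5], [3], [6], [7]].
Step i=6: Q has 6 at row 1, column 3; remove that cell from P, ejecting 5. So w(6) = 5. P is now [[1, 2], [3], [6], [7]].
Step i=5: Q has 5 at row 4, column 1; remove 7 from row 4 of P and reverse-bump: 7 enters row 3 and ejects 6; 6 enters row 2 and ejects 3; 3 enters row 1 and ejects 2. So w(5) = 2. P is now [[1, 3], [6], [7]].
Step i=4: Q has 4 at row 3, column 1; remove 7 from row 3 of P and reverse-bump: 7 enters row 2 and ejects 6; 6 enters row 1 and ejects 3. So w(4) = 3. P is now [[1, 6], [7]].
Step i=3: Q has 3 at row 2, column 1; remove 7 from row 2 of P and reverse-bump: 7 enters row 1 and ejects 6. So w(3) = 6. P is now [[1, 7]].
Step i=2: Q has 2 at row 1, column 2; remove that cell from P, ejecting 7. So w(2) = 7. P is now [[1]].
Step i=1: Q has 1 at row 1, column 1; remove that cell from P, ejecting 1. So w(1) = 1. P is now [].

So w = 1 7 6 3 2 5 4.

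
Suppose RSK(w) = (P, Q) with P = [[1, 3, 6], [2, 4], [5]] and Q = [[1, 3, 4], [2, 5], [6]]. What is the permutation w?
Reverse the RSK construction: for i from n down to 1, find the cell of Q containing i, remove the entry at that cell from P, and reverse-bump it up through P; the value ejected from row 1 is w(i).

Step i=6: Q has 6 at row 3, column 1; remove 5 from row 3 of P and reverse-bump: 5 enters row 2 and ejects 4; 4 enters row 1 and ejects 3. So w(6) = 3. P is now [[1, 4, 6], [2, 5]].
Step i=5: Q has 5 at row 2, column 2; remove 5 from row 2 of P and reverse-bump: 5 enters row 1 and ejects 4. So w(5) = 4. P is now [[1, 5, 6], [2]].
Step i=4: Q has 4 at row 1, column 3; remove that cell from P, ejecting 6. So w(4) = 6. P is now [[1, 5], [2]].
Step i=3: Q has 3 at row 1, column 2; remove that cell from P, ejecting 5. So w(3) = 5. P is now [[1], [2]].
Step i=2: Q has 2 at row 2, column 1; remove 2 from row 2 of P and reverse-bump: 2 enters row 1 and ejects 1. So w(2) = 1. P is now [[2]].
Step i=1: Q has 1 at row 1, column 1; remove that cell from P, ejecting 2. So w(1) = 2. P is now [].

So w = 2 1 5 6 4 3.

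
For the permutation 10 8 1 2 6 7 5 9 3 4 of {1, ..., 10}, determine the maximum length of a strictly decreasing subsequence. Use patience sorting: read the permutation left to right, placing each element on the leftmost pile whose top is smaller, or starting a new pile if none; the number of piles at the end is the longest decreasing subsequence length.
10: new pile. tops = [10]
8: new pile. tops = [10, 8]
1: new pile. tops = [10, 8, 1]
2: onto pile 3 (replacing 1). tops = [10, 8, 2]
6: onto pile 3 (replacing 2). tops = [10, 8, 6]
7: onto pile 3 (replacing 6). tops = [10, 8, 7]
5: new pile. tops = [10, 8, 7, 5]
9: onto pile 2 (replacing 8). tops = [10, 9, 7, 5]
3: new pile. tops = [10, 9, 7, 5, 3]
4: onto pile 5 (replacing 3). tops = [10, 9, 7, 5, 4]

5 piles, so the longest decreasing subsequence has length 5.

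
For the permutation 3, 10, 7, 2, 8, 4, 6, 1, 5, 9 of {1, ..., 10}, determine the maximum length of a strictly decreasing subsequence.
4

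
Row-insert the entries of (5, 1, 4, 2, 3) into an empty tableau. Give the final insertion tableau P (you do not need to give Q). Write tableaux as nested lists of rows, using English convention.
After inserting 5: P = [[5]].
After inserting 1: P = [[1], [5]].
After inserting 4: P = [[1, 4], [5]].
After inserting 2: P = [[1, 2], [4], [5]].
After inserting 3: P = [[1, 2, 3], [4], [5]].

So P = [[1, 2, 3], [4], [5]].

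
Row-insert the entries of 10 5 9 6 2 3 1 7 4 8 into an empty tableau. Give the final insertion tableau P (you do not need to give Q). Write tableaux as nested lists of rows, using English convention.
Insert 10: appended to row 1. P = [[10]].
Insert 5: 5 bumps 10 from row 1; 10 starts row 2. P = [[5], [10]].
Insert 9: appended to row 1. P = [[5, 9], [10]].
Insert 6: 6 bumps 9 from row 1; 9 bumps 10 from row 2; 10 starts row 3. P = [[5, 6], [9], [10]].
Insert 2: 2 bumps 5 from row 1; 5 bumps 9 from row 2; 9 bumps 10 from row 3; 10 starts row 4. P = [[2, 6], [5], [9], [10]].
Insert 3: 3 bumps 6 from row 1; 6 appends to row 2. P = [[2, 3], [5, 6], [9], [10]].
Insert 1: 1 bumps 2 from row 1; 2 bumps 5 from row 2; 5 bumps 9 from row 3; 9 bumps 10 from row 4; 10 starts row 5. P = [[1, 3], [2, 6], [5], [9], [10]].
Insert 7: appended to row 1. P = [[1, 3, 7], [2, 6], [5], [9], [10]].
Insert 4: 4 bumps 7 from row 1; 7 appends to row 2. P = [[1, 3, 4], [2, 6, 7], [5], [9], [10]].
Insert 8: appended to row 1. P = [[1, 3, 4, 8], [2, 6, 7], [5], [9], [10]].

So P = [[1, 3, 4, 8], [2, 6, 7], [5], [9], [10]].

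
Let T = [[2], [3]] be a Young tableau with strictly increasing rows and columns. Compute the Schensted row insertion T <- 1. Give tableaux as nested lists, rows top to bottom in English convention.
In row 1, 1 replaces 2 (the leftmost entry greater than 1); 2 is bumped to row 2. In row 2, 2 replaces 3 (the leftmost entry greater than 2); 3 is bumped to row 3. 3 starts a new row 3. The new tableau is [[1], [2], [3]].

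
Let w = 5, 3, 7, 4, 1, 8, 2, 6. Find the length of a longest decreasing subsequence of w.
3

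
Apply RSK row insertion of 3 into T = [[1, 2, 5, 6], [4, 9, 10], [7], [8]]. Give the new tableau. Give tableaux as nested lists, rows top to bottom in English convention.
In row 1, 3 replaces 5 (the leftmost entry greater than 3); 5 is bumped to row 2. In row 2, 5 replaces 9 (the leftmost entry greater than 5); 9 is bumped to row 3. 9 is appended to row 3. The new tableau is [[1, 2, 3, 6], [4, 5, 10], [7, 9], [8]].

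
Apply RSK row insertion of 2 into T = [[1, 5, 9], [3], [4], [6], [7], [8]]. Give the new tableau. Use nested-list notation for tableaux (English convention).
In row 1, 2 replaces 5 (the leftmost entry greater than 2); 5 is bumped to row 2. 5 is appended to row 2. The new tableau is [[1, 2, 9], [3, 5], [4], [6], [7], [8]].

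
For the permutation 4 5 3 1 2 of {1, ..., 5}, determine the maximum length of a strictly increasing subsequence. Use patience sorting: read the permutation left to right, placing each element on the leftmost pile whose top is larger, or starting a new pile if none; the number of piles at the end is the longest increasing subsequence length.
2

4: new pile. tops = [4]
5: new pile. tops = [4, 5]
3: onto pile 1 (replacing 4). tops = [3, 5]
1: onto pile 1 (replacing 3). tops = [1, 5]
2: onto pile 2 (replacing 5). tops = [1, 2]

2 piles, so the longest increasing subsequence has length 2.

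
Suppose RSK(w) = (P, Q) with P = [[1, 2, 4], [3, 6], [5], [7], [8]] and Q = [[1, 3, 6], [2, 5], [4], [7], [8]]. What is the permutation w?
Reverse the RSK construction: for i from n down to 1, find the cell of Q containing i, remove the entry at that cell from P, and reverse-bump it up through P; the value ejected from row 1 is w(i).

Step i=8: Q has 8 at row 5, column 1; remove 8 from row 5 of P and reverse-bump: 8 enters row 4 and ejects 7; 7 enters row 3 and ejects 5; 5 enters row 2 and ejects 3; 3 enters row 1 and ejects 2. So w(8) = 2. P is now [[1, 3, 4], [5, 6], [7], [8]].
Step i=7: Q has 7 at row 4, column 1; remove 8 from row 4 of P and reverse-bump: 8 enters row 3 and ejects 7; 7 enters row 2 and ejects 6; 6 enters row 1 and ejects 4. So w(7) = 4. P is now [[1, 3, 6], [5, 7], [8]].
Step i=6: Q has 6 at row 1, column 3; remove that cell from P, ejecting 6. So w(6) = 6. P is now [[1, 3], [5, 7], [8]].
Step i=5: Q has 5 at row 2, column 2; remove 7 from row 2 of P and reverse-bump: 7 enters row 1 and ejects 3. So w(5) = 3. P is now [[1, 7], [5], [8]].
Step i=4: Q has 4 at row 3, column 1; remove 8 from row 3 of P and reverse-bump: 8 enters row 2 and ejects 5; 5 enters row 1 and ejects 1. So w(4) = 1. P is now [[5, 7], [8]].
Step i=3: Q has 3 at row 1, column 2; remove that cell from P, ejecting 7. So w(3) = 7. P is now [[5], [8]].
Step i=2: Q has 2 at row 2, column 1; remove 8 from row 2 of P and reverse-bump: 8 enters row 1 and ejects 5. So w(2) = 5. P is now [[8]].
Step i=1: Q has 1 at row 1, column 1; remove that cell from P, ejecting 8. So w(1) = 8. P is now [].

So w = 8 5 7 1 3 6 4 2.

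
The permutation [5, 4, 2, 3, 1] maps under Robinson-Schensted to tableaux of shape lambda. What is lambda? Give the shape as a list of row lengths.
[2, 1, 1, 1]

Row-insert each entry into an empty tableau.

After inserting 5: P = [[5]].
After inserting 4: P = [[4], [5]].
After inserting 2: P = [[2], [4], [5]].
After inserting 3: P = [[2, 3], [4], [5]].
After inserting 1: P = [[1, 3], [2], [4], [5]].

The final insertion tableau P = [[1, 3], [2], [4], [5]] has shape [2, 1, 1, 1].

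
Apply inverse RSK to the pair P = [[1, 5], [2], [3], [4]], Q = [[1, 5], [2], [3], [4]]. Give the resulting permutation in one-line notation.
Reverse the RSK construction: for i from n down to 1, find the cell of Q containing i, remove the entry at that cell from P, and reverse-bump it up through P; the value ejected from row 1 is w(i).

Step i=5: Q has 5 at row 1, column 2; remove that cell from P, ejecting 5. So w(5) = 5. P is now [[1], [2], [3], [4]].
Step i=4: Q has 4 at row 4, column 1; remove 4 from row 4 of P and reverse-bump: 4 enters row 3 and ejects 3; 3 enters row 2 and ejects 2; 2 enters row 1 and ejects 1. So w(4) = 1. P is now [[2], [3], [4]].
Step i=3: Q has 3 at row 3, column 1; remove 4 from row 3 of P and reverse-bump: 4 enters row 2 and ejects 3; 3 enters row 1 and ejects 2. So w(3) = 2. P is now [[3], [4]].
Step i=2: Q has 2 at row 2, column 1; remove 4 from row 2 of P and reverse-bump: 4 enters row 1 and ejects 3. So w(2) = 3. P is now [[4]].
Step i=1: Q has 1 at row 1, column 1; remove that cell from P, ejecting 4. So w(1) = 4. P is now [].

So w = 4 3 2 1 5.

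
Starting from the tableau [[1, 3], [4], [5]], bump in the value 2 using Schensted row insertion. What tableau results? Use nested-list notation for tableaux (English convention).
[[1, 2], [3], [4], [5]]

In row 1, 2 replaces 3 (the leftmost entry greater than 2); 3 is bumped to row 2. In row 2, 3 replaces 4 (the leftmost entry greater than 3); 4 is bumped to row 3. In row 3, 4 replaces 5 (the leftmost entry greater than 4); 5 is bumped to row 4. 5 starts a new row 4. The new tableau is [[1, 2], [3], [4], [5]].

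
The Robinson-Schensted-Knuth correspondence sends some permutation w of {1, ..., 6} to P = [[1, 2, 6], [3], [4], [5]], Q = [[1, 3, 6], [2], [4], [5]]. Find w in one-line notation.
5 1 4 3 2 6

Reverse the RSK construction: for i from n down to 1, find the cell of Q containing i, remove the entry at that cell from P, and reverse-bump it up through P; the value ejected from row 1 is w(i).

Step i=6: Q has 6 at row 1, column 3; remove that cell from P, ejecting 6. So w(6) = 6. P is now [[1, 2], [3], [4], [5]].
Step i=5: Q has 5 at row 4, column 1; remove 5 from row 4 of P and reverse-bump: 5 enters row 3 and ejects 4; 4 enters row 2 and ejects 3; 3 enters row 1 and ejects 2. So w(5) = 2. P is now [[1, 3], [4], [5]].
Step i=4: Q has 4 at row 3, column 1; remove 5 from row 3 of P and reverse-bump: 5 enters row 2 and ejects 4; 4 enters row 1 and ejects 3. So w(4) = 3. P is now [[1, 4], [5]].
Step i=3: Q has 3 at row 1, column 2; remove that cell from P, ejecting 4. So w(3) = 4. P is now [[1], [5]].
Step i=2: Q has 2 at row 2, column 1; remove 5 from row 2 of P and reverse-bump: 5 enters row 1 and ejects 1. So w(2) = 1. P is now [[5]].
Step i=1: Q has 1 at row 1, column 1; remove that cell from P, ejecting 5. So w(1) = 5. P is now [].

So w = 5 1 4 3 2 6.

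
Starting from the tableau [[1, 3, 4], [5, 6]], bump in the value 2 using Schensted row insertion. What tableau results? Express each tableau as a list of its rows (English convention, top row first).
In row 1, 2 replaces 3 (the leftmost entry greater than 2); 3 is bumped to row 2. In row 2, 3 replaces 5 (the leftmost entry greater than 3); 5 is bumped to row 3. 5 starts a new row 3. The new tableau is [[1, 2, 4], [3, 6], [5]].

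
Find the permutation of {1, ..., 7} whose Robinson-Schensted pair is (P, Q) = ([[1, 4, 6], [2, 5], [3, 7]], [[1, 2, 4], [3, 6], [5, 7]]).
3 5 2 7 1 6 4

Reverse the RSK construction: for i from n down to 1, find the cell of Q containing i, remove the entry at that cell from P, and reverse-bump it up through P; the value ejected from row 1 is w(i).

Step i=7: Q has 7 at row 3, column 2; remove 7 from row 3 of P and reverse-bump: 7 enters row 2 and ejects 5; 5 enters row 1 and ejects 4. So w(7) = 4. P is now [[1, 5, 6], [2, 7], [3]].
Step i=6: Q has 6 at row 2, column 2; remove 7 from row 2 of P and reverse-bump: 7 enters row 1 and ejects 6. So w(6) = 6. P is now [[1, 5, 7], [2], [3]].
Step i=5: Q has 5 at row 3, column 1; remove 3 from row 3 of P and reverse-bump: 3 enters row 2 and ejects 2; 2 enters row 1 and ejects 1. So w(5) = 1. P is now [[2, 5, 7], [3]].
Step i=4: Q has 4 at row 1, column 3; remove that cell from P, ejecting 7. So w(4) = 7. P is now [[2, 5], [3]].
Step i=3: Q has 3 at row 2, column 1; remove 3 from row 2 of P and reverse-bump: 3 enters row 1 and ejects 2. So w(3) = 2. P is now [[3, 5]].
Step i=2: Q has 2 at row 1, column 2; remove that cell from P, ejecting 5. So w(2) = 5. P is now [[3]].
Step i=1: Q has 1 at row 1, column 1; remove that cell from P, ejecting 3. So w(1) = 3. P is now [].

So w = 3 5 2 7 1 6 4.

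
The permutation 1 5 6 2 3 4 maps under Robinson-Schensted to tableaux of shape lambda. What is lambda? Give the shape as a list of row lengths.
[4, 2]

Row-insert each entry into an empty tableau.

After inserting 1: P = [[1]].
After inserting 5: P = [[1, 5]].
After inserting 6: P = [[1, 5, 6]].
After inserting 2: P = [[1, 2, 6], [5]].
After inserting 3: P = [[1, 2, 3], [5, 6]].
After inserting 4: P = [[1, 2, 3, 4], [5, 6]].

The final insertion tableau P = [[1, 2, 3, 4], [5, 6]] has shape [4, 2].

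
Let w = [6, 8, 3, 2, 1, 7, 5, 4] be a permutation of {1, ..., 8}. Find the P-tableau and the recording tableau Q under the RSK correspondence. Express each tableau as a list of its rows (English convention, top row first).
P = [[1, 4], [2, 5], [3, 7], [6, 8]], Q = [[1, 2], [3, 6], [4, 7], [5, 8]]

Insert each entry of the permutation into P by Schensted row insertion, recording in Q the position of each new cell.

Insert 6: appended to row 1. P = [[6]], Q = [[1]].
Insert 8: appended to row 1. P = [[6, 8]], Q = [[1, 2]].
Insert 3: 3 bumps 6 from row 1; 6 starts row 2. P = [[3, 8], [6]], Q = [[1, 2], [3]].
Insert 2: 2 bumps 3 from row 1; 3 bumps 6 from row 2; 6 starts row 3. P = [[2, 8], [3], [6]], Q = [[1, 2], [3], [4]].
Insert 1: 1 bumps 2 from row 1; 2 bumps 3 from row 2; 3 bumps 6 from row 3; 6 starts row 4. P = [[1, 8], [2], [3], [6]], Q = [[1, 2], [3], [4], [5]].
Insert 7: 7 bumps 8 from row 1; 8 appends to row 2. P = [[1, 7], [2, 8], [3], [6]], Q = [[1, 2], [3, 6], [4], [5]].
Insert 5: 5 bumps 7 from row 1; 7 bumps 8 from row 2; 8 appends to row 3. P = [[1, 5], [2, 7], [3, 8], [6]], Q = [[1, 2], [3, 6], [4, 7], [5]].
Insert 4: 4 bumps 5 from row 1; 5 bumps 7 from row 2; 7 bumps 8 from row 3; 8 appends to row 4. P = [[1, 4], [2, 5], [3, 7], [6, 8]], Q = [[1, 2], [3, 6], [4, 7], [5, 8]].

So P = [[1, 4], [2, 5], [3, 7], [6, 8]], Q = [[1, 2], [3, 6], [4, 7], [5, 8]].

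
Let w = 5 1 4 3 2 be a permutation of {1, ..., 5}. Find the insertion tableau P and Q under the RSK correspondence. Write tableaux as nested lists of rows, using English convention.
Insert each entry of the permutation into P by Schensted row insertion, recording in Q the position of each new cell.

Insert 5: appended to row 1. P = [[5]].
Insert 1: 1 bumps 5 from row 1; 5 starts row 2. P = [[1], [5]].
Insert 4: appended to row 1. P = [[1, 4], [5]].
Insert 3: 3 bumps 4 from row 1; 4 bumps 5 from row 2; 5 starts row 3. P = [[1, 3], [4], [5]].
Insert 2: 2 bumps 3 from row 1; 3 bumps 4 from row 2; 4 bumps 5 from row 3; 5 starts row 4. P = [[1, 2], [3], [4], [5]].

So P = [[1, 2], [3], [4], [5]], Q = [[1, 3], [2], [4], [5]].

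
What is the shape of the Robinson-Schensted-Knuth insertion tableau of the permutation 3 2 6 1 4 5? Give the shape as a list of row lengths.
Row-insert each entry into an empty tableau.

After inserting 3: P = [[3]].
After inserting 2: P = [[2], [3]].
After inserting 6: P = [[2, 6], [3]].
After inserting 1: P = [[1, 6], [2], [3]].
After inserting 4: P = [[1, 4], [2, 6], [3]].
After inserting 5: P = [[1, 4, 5], [2, 6], [3]].

The final insertion tableau P = [[1, 4, 5], [2, 6], [3]] has shape [3, 2, 1].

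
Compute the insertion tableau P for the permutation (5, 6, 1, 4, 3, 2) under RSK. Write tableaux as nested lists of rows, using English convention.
P = [[1, 2], [3, 6], [4], [5]]

Insert 5: appended to row 1. P = [[5]].
Insert 6: appended to row 1. P = [[5, 6]].
Insert 1: 1 bumps 5 from row 1; 5 starts row 2. P = [[1, 6], [5]].
Insert 4: 4 bumps 6 from row 1; 6 appends to row 2. P = [[1, 4], [5, 6]].
Insert 3: 3 bumps 4 from row 1; 4 bumps 5 from row 2; 5 starts row 3. P = [[1, 3], [4, 6], [5]].
Insert 2: 2 bumps 3 from row 1; 3 bumps 4 from row 2; 4 bumps 5 from row 3; 5 starts row 4. P = [[1, 2], [3, 6], [4], [5]].

So P = [[1, 2], [3, 6], [4], [5]].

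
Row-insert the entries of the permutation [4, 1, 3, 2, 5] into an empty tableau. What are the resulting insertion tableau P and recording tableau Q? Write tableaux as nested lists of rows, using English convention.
Insert each entry of the permutation into P by Schensted row insertion, recording in Q the position of each new cell.

After inserting 4: P = [[4]].
After inserting 1: P = [[1], [4]].
After inserting 3: P = [[1, 3], [4]].
After inserting 2: P = [[1, 2], [3], [4]].
After inserting 5: P = [[1, 2, 5], [3], [4]].

So P = [[1, 2, 5], [3], [4]], Q = [[1, 3, 5], [2], [4]].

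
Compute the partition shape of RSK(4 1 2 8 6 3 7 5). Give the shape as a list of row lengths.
Row-insert each entry into an empty tableau.

After inserting 4: P = [[4]].
After inserting 1: P = [[1], [4]].
After inserting 2: P = [[1, 2], [4]].
After inserting 8: P = [[1, 2, 8], [4]].
After inserting 6: P = [[1, 2, 6], [4, 8]].
After inserting 3: P = [[1, 2, 3], [4, 6], [8]].
After inserting 7: P = [[1, 2, 3, 7], [4, 6], [8]].
After inserting 5: P = [[1, 2, 3, 5], [4, 6, 7], [8]].

The final insertion tableau P = [[1, 2, 3, 5], [4, 6, 7], [8]] has shape [4, 3, 1].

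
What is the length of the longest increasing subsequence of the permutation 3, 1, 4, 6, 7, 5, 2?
4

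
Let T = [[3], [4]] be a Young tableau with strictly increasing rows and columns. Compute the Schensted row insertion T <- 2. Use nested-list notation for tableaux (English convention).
In row 1, 2 replaces 3 (the leftmost entry greater than 2); 3 is bumped to row 2. In row 2, 3 replaces 4 (the leftmost entry greater than 3); 4 is bumped to row 3. 4 starts a new row 3. The new tableau is [[2], [3], [4]].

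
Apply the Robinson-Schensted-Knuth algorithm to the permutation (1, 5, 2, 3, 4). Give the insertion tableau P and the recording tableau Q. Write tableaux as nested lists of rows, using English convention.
P = [[1, 2, 3, 4], [5]], Q = [[1, 2, 4, 5], [3]]

Insert each entry of the permutation into P by Schensted row insertion, recording in Q the position of each new cell.

Insert 1: appended to row 1. P = [[1]], Q = [[1]].
Insert 5: appended to row 1. P = [[1, 5]], Q = [[1, 2]].
Insert 2: 2 bumps 5 from row 1; 5 starts row 2. P = [[1, 2], [5]], Q = [[1, 2], [3]].
Insert 3: appended to row 1. P = [[1, 2, 3], [5]], Q = [[1, 2, 4], [3]].
Insert 4: appended to row 1. P = [[1, 2, 3, 4], [5]], Q = [[1, 2, 4, 5], [3]].

So P = [[1, 2, 3, 4], [5]], Q = [[1, 2, 4, 5], [3]].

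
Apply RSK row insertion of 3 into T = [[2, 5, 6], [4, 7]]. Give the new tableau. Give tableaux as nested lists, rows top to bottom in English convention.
[[2, 3, 6], [4, 5], [7]]

In row 1, 3 replaces 5 (the leftmost entry greater than 3); 5 is bumped to row 2. In row 2, 5 replaces 7 (the leftmost entry greater than 5); 7 is bumped to row 3. 7 starts a new row 3. The new tableau is [[2, 3, 6], [4, 5], [7]].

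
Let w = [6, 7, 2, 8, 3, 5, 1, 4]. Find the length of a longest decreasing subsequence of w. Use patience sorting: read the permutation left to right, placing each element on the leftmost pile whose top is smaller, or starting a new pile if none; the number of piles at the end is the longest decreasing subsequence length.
3

6: new pile. tops = [6]
7: onto pile 1 (replacing 6). tops = [7]
2: new pile. tops = [7, 2]
8: onto pile 1 (replacing 7). tops = [8, 2]
3: onto pile 2 (replacing 2). tops = [8, 3]
5: onto pile 2 (replacing 3). tops = [8, 5]
1: new pile. tops = [8, 5, 1]
4: onto pile 3 (replacing 1). tops = [8, 5, 4]

3 piles, so the longest decreasing subsequence has length 3.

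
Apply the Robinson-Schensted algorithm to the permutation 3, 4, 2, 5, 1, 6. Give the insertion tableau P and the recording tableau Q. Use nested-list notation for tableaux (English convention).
P = [[1, 4, 5, 6], [2], [3]], Q = [[1, 2, 4, 6], [3], [5]]

Insert each entry of the permutation into P by Schensted row insertion, recording in Q the position of each new cell.

After inserting 3: P = [[3]].
After inserting 4: P = [[3, 4]].
After inserting 2: P = [[2, 4], [3]].
After inserting 5: P = [[2, 4, 5], [3]].
After inserting 1: P = [[1, 4, 5], [2], [3]].
After inserting 6: P = [[1, 4, 5, 6], [2], [3]].

So P = [[1, 4, 5, 6], [2], [3]], Q = [[1, 2, 4, 6], [3], [5]].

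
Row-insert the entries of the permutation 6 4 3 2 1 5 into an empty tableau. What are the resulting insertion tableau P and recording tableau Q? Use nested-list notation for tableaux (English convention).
P = [[1, 5], [2], [3], [4], [6]], Q = [[1, 6], [2], [3], [4], [5]]

Insert each entry of the permutation into P by Schensted row insertion, recording in Q the position of each new cell.

Insert 6: appended to row 1. P = [[6]].
Insert 4: 4 bumps 6 from row 1; 6 starts row 2. P = [[4], [6]].
Insert 3: 3 bumps 4 from row 1; 4 bumps 6 from row 2; 6 starts row 3. P = [[3], [4], [6]].
Insert 2: 2 bumps 3 from row 1; 3 bumps 4 from row 2; 4 bumps 6 from row 3; 6 starts row 4. P = [[2], [3], [4], [6]].
Insert 1: 1 bumps 2 from row 1; 2 bumps 3 from row 2; 3 bumps 4 from row 3; 4 bumps 6 from row 4; 6 starts row 5. P = [[1], [2], [3], [4], [6]].
Insert 5: appended to row 1. P = [[1, 5], [2], [3], [4], [6]].

So P = [[1, 5], [2], [3], [4], [6]], Q = [[1, 6], [2], [3], [4], [5]].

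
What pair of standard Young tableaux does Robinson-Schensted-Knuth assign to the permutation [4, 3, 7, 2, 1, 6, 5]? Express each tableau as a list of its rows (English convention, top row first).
P = [[1, 5], [2, 6], [3, 7], [4]], Q = [[1, 3], [2, 6], [4, 7], [5]]

Insert each entry of the permutation into P by Schensted row insertion, recording in Q the position of each new cell.

Insert 4: appended to row 1. P = [[4]].
Insert 3: 3 bumps 4 from row 1; 4 starts row 2. P = [[3], [4]].
Insert 7: appended to row 1. P = [[3, 7], [4]].
Insert 2: 2 bumps 3 from row 1; 3 bumps 4 from row 2; 4 starts row 3. P = [[2, 7], [3], [4]].
Insert 1: 1 bumps 2 from row 1; 2 bumps 3 from row 2; 3 bumps 4 from row 3; 4 starts row 4. P = [[1, 7], [2], [3], [4]].
Insert 6: 6 bumps 7 from row 1; 7 appends to row 2. P = [[1, 6], [2, 7], [3], [4]].
Insert 5: 5 bumps 6 from row 1; 6 bumps 7 from row 2; 7 appends to row 3. P = [[1, 5], [2, 6], [3, 7], [4]].

So P = [[1, 5], [2, 6], [3, 7], [4]], Q = [[1, 3], [2, 6], [4, 7], [5]].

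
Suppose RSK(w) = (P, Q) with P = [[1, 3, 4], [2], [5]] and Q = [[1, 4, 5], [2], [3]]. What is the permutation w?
5 2 1 3 4

Reverse the RSK construction: for i from n down to 1, find the cell of Q containing i, remove the entry at that cell from P, and reverse-bump it up through P; the value ejected from row 1 is w(i).

Step i=5: Q has 5 at row 1, column 3; remove that cell from P, ejecting 4. So w(5) = 4. P is now [[1, 3], [2], [5]].
Step i=4: Q has 4 at row 1, column 2; remove that cell from P, ejecting 3. So w(4) = 3. P is now [[1], [2], [5]].
Step i=3: Q has 3 at row 3, column 1; remove 5 from row 3 of P and reverse-bump: 5 enters row 2 and ejects 2; 2 enters row 1 and ejects 1. So w(3) = 1. P is now [[2], [5]].
Step i=2: Q has 2 at row 2, column 1; remove 5 from row 2 of P and reverse-bump: 5 enters row 1 and ejects 2. So w(2) = 2. P is now [[5]].
Step i=1: Q has 1 at row 1, column 1; remove that cell from P, ejecting 5. So w(1) = 5. P is now [].

So w = 5 2 1 3 4.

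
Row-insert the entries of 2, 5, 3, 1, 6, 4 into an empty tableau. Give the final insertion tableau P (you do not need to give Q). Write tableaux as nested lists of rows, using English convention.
Insert 2: appended to row 1. P = [[2]].
Insert 5: appended to row 1. P = [[2, 5]].
Insert 3: 3 bumps 5 from row 1; 5 starts row 2. P = [[2, 3], [5]].
Insert 1: 1 bumps 2 from row 1; 2 bumps 5 from row 2; 5 starts row 3. P = [[1, 3], [2], [5]].
Insert 6: appended to row 1. P = [[1, 3, 6], [2], [5]].
Insert 4: 4 bumps 6 from row 1; 6 appends to row 2. P = [[1, 3, 4], [2, 6], [5]].

So P = [[1, 3, 4], [2, 6], [5]].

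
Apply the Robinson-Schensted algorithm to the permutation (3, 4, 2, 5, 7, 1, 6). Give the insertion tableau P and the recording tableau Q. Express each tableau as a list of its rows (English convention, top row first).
Insert each entry of the permutation into P by Schensted row insertion, recording in Q the position of each new cell.

Insert 3: appended to row 1. P = [[3]].
Insert 4: appended to row 1. P = [[3, 4]].
Insert 2: 2 bumps 3 from row 1; 3 starts row 2. P = [[2, 4], [3]].
Insert 5: appended to row 1. P = [[2, 4, 5], [3]].
Insert 7: appended to row 1. P = [[2, 4, 5, 7], [3]].
Insert 1: 1 bumps 2 from row 1; 2 bumps 3 from row 2; 3 starts row 3. P = [[1, 4, 5, 7], [2], [3]].
Insert 6: 6 bumps 7 from row 1; 7 appends to row 2. P = [[1, 4, 5, 6], [2, 7], [3]].

So P = [[1, 4, 5, 6], [2, 7], [3]], Q = [[1, 2, 4, 5], [3, 7], [6]].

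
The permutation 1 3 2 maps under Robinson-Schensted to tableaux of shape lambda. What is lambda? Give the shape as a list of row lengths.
RSK row insertion gives P = [[1, 2], [3]], which has shape [2, 1].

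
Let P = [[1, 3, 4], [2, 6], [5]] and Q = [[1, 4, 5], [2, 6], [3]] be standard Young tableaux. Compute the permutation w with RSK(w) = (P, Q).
5 2 1 3 6 4

Reverse the RSK construction: for i from n down to 1, find the cell of Q containing i, remove the entry at that cell from P, and reverse-bump it up through P; the value ejected from row 1 is w(i).

Step i=6: Q has 6 at row 2, column 2; remove 6 from row 2 of P and reverse-bump: 6 enters row 1 and ejects 4. So w(6) = 4. P is now [[1, 3, 6], [2], [5]].
Step i=5: Q has 5 at row 1, column 3; remove that cell from P, ejecting 6. So w(5) = 6. P is now [[1, 3], [2], [5]].
Step i=4: Q has 4 at row 1, column 2; remove that cell from P, ejecting 3. So w(4) = 3. P is now [[1], [2], [5]].
Step i=3: Q has 3 at row 3, column 1; remove 5 from row 3 of P and reverse-bump: 5 enters row 2 and ejects 2; 2 enters row 1 and ejects 1. So w(3) = 1. P is now [[2], [5]].
Step i=2: Q has 2 at row 2, column 1; remove 5 from row 2 of P and reverse-bump: 5 enters row 1 and ejects 2. So w(2) = 2. P is now [[5]].
Step i=1: Q has 1 at row 1, column 1; remove that cell from P, ejecting 5. So w(1) = 5. P is now [].

So w = 5 2 1 3 6 4.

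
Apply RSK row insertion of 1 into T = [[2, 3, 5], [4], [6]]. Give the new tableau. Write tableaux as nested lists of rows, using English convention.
In row 1, 1 replaces 2 (the leftmost entry greater than 1); 2 is bumped to row 2. In row 2, 2 replaces 4 (the leftmost entry greater than 2); 4 is bumped to row 3. In row 3, 4 replaces 6 (the leftmost entry greater than 4); 6 is bumped to row 4. 6 starts a new row 4. The new tableau is [[1, 3, 5], [2], [4], [6]].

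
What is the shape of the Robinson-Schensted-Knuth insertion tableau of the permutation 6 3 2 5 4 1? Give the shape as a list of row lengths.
Row-insert each entry into an empty tableau.

After inserting 6: P = [[6]].
After inserting 3: P = [[3], [6]].
After inserting 2: P = [[2], [3], [6]].
After inserting 5: P = [[2, 5], [3], [6]].
After inserting 4: P = [[2, 4], [3, 5], [6]].
After inserting 1: P = [[1, 4], [2, 5], [3], [6]].

The final insertion tableau P = [[1, 4], [2, 5], [3], [6]] has shape [2, 2, 1, 1].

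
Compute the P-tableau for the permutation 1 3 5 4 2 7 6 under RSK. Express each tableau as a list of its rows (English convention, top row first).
P = [[1, 2, 4, 6], [3, 7], [5]]

Insert 1: appended to row 1. P = [[1]].
Insert 3: appended to row 1. P = [[1, 3]].
Insert 5: appended to row 1. P = [[1, 3, 5]].
Insert 4: 4 bumps 5 from row 1; 5 starts row 2. P = [[1, 3, 4], [5]].
Insert 2: 2 bumps 3 from row 1; 3 bumps 5 from row 2; 5 starts row 3. P = [[1, 2, 4], [3], [5]].
Insert 7: appended to row 1. P = [[1, 2, 4, 7], [3], [5]].
Insert 6: 6 bumps 7 from row 1; 7 appends to row 2. P = [[1, 2, 4, 6], [3, 7], [5]].

So P = [[1, 2, 4, 6], [3, 7], [5]].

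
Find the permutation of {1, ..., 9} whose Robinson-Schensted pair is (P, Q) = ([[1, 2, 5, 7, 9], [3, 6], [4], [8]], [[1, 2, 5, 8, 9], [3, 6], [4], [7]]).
Reverse the RSK construction: for i from n down to 1, find the cell of Q containing i, remove the entry at that cell from P, and reverse-bump it up through P; the value ejected from row 1 is w(i).

Step i=9: Q has 9 at row 1, column 5; remove that cell from P, ejecting 9. So w(9) = 9. P is now [[1, 2, 5, 7], [3, 6], [4], [8]].
Step i=8: Q has 8 at row 1, column 4; remove that cell from P, ejecting 7. So w(8) = 7. P is now [[1, 2, 5], [3, 6], [4], [8]].
Step i=7: Q has 7 at row 4, column 1; remove 8 from row 4 of P and reverse-bump: 8 enters row 3 and ejects 4; 4 enters row 2 and ejects 3; 3 enters row 1 and ejects 2. So w(7) = 2. P is now [[1, 3, 5], [4, 6], [8]].
Step i=6: Q has 6 at row 2, column 2; remove 6 from row 2 of P and reverse-bump: 6 enters row 1 and ejects 5. So w(6) = 5. P is now [[1, 3, 6], [4], [8]].
Step i=5: Q has 5 at row 1, column 3; remove that cell from P, ejecting 6. So w(5) = 6. P is now [[1, 3], [4], [8]].
Step i=4: Q has 4 at row 3, column 1; remove 8 from row 3 of P and reverse-bump: 8 enters row 2 and ejects 4; 4 enters row 1 and ejects 3. So w(4) = 3. P is now [[1, 4], [8]].
Step i=3: Q has 3 at row 2, column 1; remove 8 from row 2 of P and reverse-bump: 8 enters row 1 and ejects 4. So w(3) = 4. P is now [[1, 8]].
Step i=2: Q has 2 at row 1, column 2; remove that cell from P, ejecting 8. So w(2) = 8. P is now [[1]].
Step i=1: Q has 1 at row 1, column 1; remove that cell from P, ejecting 1. So w(1) = 1. P is now [].

So w = 1 8 4 3 6 5 2 7 9.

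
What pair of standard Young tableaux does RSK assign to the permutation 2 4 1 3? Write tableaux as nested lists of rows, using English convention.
Insert each entry of the permutation into P by Schensted row insertion, recording in Q the position of each new cell.

After inserting 2: P = [[2]].
After inserting 4: P = [[2, 4]].
After inserting 1: P = [[1, 4], [2]].
After inserting 3: P = [[1, 3], [2, 4]].

So P = [[1, 3], [2, 4]], Q = [[1, 2], [3, 4]].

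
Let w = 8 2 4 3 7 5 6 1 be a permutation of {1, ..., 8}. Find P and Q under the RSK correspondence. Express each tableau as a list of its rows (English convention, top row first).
P = [[1, 3, 5, 6], [2, 7], [4], [8]], Q = [[1, 3, 5, 7], [2, 6], [4], [8]]

Insert each entry of the permutation into P by Schensted row insertion, recording in Q the position of each new cell.

Insert 8: appended to row 1. P = [[8]].
Insert 2: 2 bumps 8 from row 1; 8 starts row 2. P = [[2], [8]].
Insert 4: appended to row 1. P = [[2, 4], [8]].
Insert 3: 3 bumps 4 from row 1; 4 bumps 8 from row 2; 8 starts row 3. P = [[2, 3], [4], [8]].
Insert 7: appended to row 1. P = [[2, 3, 7], [4], [8]].
Insert 5: 5 bumps 7 from row 1; 7 appends to row 2. P = [[2, 3, 5], [4, 7], [8]].
Insert 6: appended to row 1. P = [[2, 3, 5, 6], [4, 7], [8]].
Insert 1: 1 bumps 2 from row 1; 2 bumps 4 from row 2; 4 bumps 8 from row 3; 8 starts row 4. P = [[1, 3, 5, 6], [2, 7], [4], [8]].

So P = [[1, 3, 5, 6], [2, 7], [4], [8]], Q = [[1, 3, 5, 7], [2, 6], [4], [8]].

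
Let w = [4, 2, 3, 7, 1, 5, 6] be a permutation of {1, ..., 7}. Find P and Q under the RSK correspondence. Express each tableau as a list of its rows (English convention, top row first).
P = [[1, 3, 5, 6], [2, 7], [4]], Q = [[1, 3, 4, 7], [2, 6], [5]]

Insert each entry of the permutation into P by Schensted row insertion, recording in Q the position of each new cell.

After inserting 4: P = [[4]].
After inserting 2: P = [[2], [4]].
After inserting 3: P = [[2, 3], [4]].
After inserting 7: P = [[2, 3, 7], [4]].
After inserting 1: P = [[1, 3, 7], [2], [4]].
After inserting 5: P = [[1, 3, 5], [2, 7], [4]].
After inserting 6: P = [[1, 3, 5, 6], [2, 7], [4]].

So P = [[1, 3, 5, 6], [2, 7], [4]], Q = [[1, 3, 4, 7], [2, 6], [5]].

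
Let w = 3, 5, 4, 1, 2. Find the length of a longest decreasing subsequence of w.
3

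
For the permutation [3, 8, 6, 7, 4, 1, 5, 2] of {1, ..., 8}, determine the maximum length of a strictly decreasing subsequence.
4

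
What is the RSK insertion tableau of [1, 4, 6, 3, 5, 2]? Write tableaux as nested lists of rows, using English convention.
P = [[1, 2, 5], [3, 6], [4]]

Insert 1: appended to row 1. P = [[1]].
Insert 4: appended to row 1. P = [[1, 4]].
Insert 6: appended to row 1. P = [[1, 4, 6]].
Insert 3: 3 bumps 4 from row 1; 4 starts row 2. P = [[1, 3, 6], [4]].
Insert 5: 5 bumps 6 from row 1; 6 appends to row 2. P = [[1, 3, 5], [4, 6]].
Insert 2: 2 bumps 3 from row 1; 3 bumps 4 from row 2; 4 starts row 3. P = [[1, 2, 5], [3, 6], [4]].

So P = [[1, 2, 5], [3, 6], [4]].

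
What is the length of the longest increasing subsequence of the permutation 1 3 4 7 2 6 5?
4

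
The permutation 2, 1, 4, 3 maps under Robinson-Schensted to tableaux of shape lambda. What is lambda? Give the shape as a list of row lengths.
[2, 2]

RSK row insertion gives P = [[1, 3], [2, 4]], which has shape [2, 2].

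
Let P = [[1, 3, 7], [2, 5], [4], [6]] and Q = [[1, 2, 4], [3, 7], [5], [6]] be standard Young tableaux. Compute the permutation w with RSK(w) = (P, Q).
4 6 5 7 2 1 3

Reverse the RSK construction: for i from n down to 1, find the cell of Q containing i, remove the entry at that cell from P, and reverse-bump it up through P; the value ejected from row 1 is w(i).

Step i=7: Q has 7 at row 2, column 2; remove 5 from row 2 of P and reverse-bump: 5 enters row 1 and ejects 3. So w(7) = 3. P is now [[1, 5, 7], [2], [4], [6]].
Step i=6: Q has 6 at row 4, column 1; remove 6 from row 4 of P and reverse-bump: 6 enters row 3 and ejects 4; 4 enters row 2 and ejects 2; 2 enters row 1 and ejects 1. So w(6) = 1. P is now [[2, 5, 7], [4], [6]].
Step i=5: Q has 5 at row 3, column 1; remove 6 from row 3 of P and reverse-bump: 6 enters row 2 and ejects 4; 4 enters row 1 and ejects 2. So w(5) = 2. P is now [[4, 5, 7], [6]].
Step i=4: Q has 4 at row 1, column 3; remove that cell from P, ejecting 7. So w(4) = 7. P is now [[4, 5], [6]].
Step i=3: Q has 3 at row 2, column 1; remove 6 from row 2 of P and reverse-bump: 6 enters row 1 and ejects 5. So w(3) = 5. P is now [[4, 6]].
Step i=2: Q has 2 at row 1, column 2; remove that cell from P, ejecting 6. So w(2) = 6. P is now [[4]].
Step i=1: Q has 1 at row 1, column 1; remove that cell from P, ejecting 4. So w(1) = 4. P is now [].

So w = 4 6 5 7 2 1 3.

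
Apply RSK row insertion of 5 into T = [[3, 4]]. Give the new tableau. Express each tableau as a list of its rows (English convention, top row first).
5 is larger than every entry of row 1, so it is appended to row 1. The new tableau is [[3, 4, 5]].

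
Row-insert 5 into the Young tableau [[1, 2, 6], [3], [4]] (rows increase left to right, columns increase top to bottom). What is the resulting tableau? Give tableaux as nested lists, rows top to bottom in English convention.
In row 1, 5 replaces 6 (the leftmost entry greater than 5); 6 is bumped to row 2. 6 is appended to row 2. The new tableau is [[1, 2, 5], [3, 6], [4]].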